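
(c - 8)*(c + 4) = c^2 - 4*c - 32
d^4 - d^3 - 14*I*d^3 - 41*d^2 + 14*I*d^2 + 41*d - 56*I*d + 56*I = (d - 1)*(d - 8*I)*(d - 7*I)*(d + I)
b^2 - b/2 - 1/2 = (b - 1)*(b + 1/2)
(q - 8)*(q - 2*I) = q^2 - 8*q - 2*I*q + 16*I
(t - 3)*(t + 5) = t^2 + 2*t - 15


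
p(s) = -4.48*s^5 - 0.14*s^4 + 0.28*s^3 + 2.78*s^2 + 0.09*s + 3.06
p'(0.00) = 0.09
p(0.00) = 3.06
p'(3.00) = -1805.19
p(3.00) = -1064.07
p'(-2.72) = -1223.64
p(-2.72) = 677.08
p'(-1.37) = -83.42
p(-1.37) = 28.56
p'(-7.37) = -65858.38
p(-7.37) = 97040.94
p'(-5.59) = -21779.26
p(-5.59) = 24357.09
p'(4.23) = -7175.24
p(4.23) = -6037.53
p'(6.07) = -30469.50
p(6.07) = -36937.98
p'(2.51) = -878.60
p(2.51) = -426.65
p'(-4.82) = -12034.76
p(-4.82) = 11615.32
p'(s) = -22.4*s^4 - 0.56*s^3 + 0.84*s^2 + 5.56*s + 0.09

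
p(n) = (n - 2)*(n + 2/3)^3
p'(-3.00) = -94.37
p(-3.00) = 63.52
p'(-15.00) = -13422.37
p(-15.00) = 50059.96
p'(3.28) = 121.29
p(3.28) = 78.69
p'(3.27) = 120.05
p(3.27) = 77.48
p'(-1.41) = -6.06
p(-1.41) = 1.40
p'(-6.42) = -1026.57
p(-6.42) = 1603.51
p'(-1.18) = -2.65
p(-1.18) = 0.43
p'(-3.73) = -190.06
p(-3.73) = 164.72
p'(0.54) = -4.62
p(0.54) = -2.57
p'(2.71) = 62.79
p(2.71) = 27.34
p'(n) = 3*(n - 2)*(n + 2/3)^2 + (n + 2/3)^3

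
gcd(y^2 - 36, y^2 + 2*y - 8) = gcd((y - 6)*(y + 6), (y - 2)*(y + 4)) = 1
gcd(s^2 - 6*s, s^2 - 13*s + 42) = s - 6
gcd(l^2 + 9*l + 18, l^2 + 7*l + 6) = l + 6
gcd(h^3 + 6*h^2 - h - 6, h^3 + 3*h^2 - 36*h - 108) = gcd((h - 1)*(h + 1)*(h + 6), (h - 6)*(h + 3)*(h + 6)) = h + 6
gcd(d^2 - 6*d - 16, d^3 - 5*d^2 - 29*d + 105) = 1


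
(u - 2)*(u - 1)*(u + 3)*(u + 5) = u^4 + 5*u^3 - 7*u^2 - 29*u + 30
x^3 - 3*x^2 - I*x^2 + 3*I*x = x*(x - 3)*(x - I)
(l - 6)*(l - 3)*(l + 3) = l^3 - 6*l^2 - 9*l + 54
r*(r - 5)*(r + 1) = r^3 - 4*r^2 - 5*r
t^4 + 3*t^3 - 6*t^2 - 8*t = t*(t - 2)*(t + 1)*(t + 4)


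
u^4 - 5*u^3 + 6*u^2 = u^2*(u - 3)*(u - 2)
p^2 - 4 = (p - 2)*(p + 2)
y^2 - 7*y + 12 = (y - 4)*(y - 3)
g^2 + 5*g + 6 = (g + 2)*(g + 3)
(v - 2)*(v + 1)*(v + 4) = v^3 + 3*v^2 - 6*v - 8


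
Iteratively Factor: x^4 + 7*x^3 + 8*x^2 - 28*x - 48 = (x + 2)*(x^3 + 5*x^2 - 2*x - 24) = (x + 2)*(x + 3)*(x^2 + 2*x - 8) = (x + 2)*(x + 3)*(x + 4)*(x - 2)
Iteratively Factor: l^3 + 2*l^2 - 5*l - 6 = (l - 2)*(l^2 + 4*l + 3) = (l - 2)*(l + 3)*(l + 1)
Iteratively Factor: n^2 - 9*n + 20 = (n - 4)*(n - 5)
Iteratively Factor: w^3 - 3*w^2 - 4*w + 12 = (w + 2)*(w^2 - 5*w + 6) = (w - 2)*(w + 2)*(w - 3)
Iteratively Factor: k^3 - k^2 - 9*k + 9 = (k - 3)*(k^2 + 2*k - 3) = (k - 3)*(k - 1)*(k + 3)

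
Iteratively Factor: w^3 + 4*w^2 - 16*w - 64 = (w + 4)*(w^2 - 16) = (w - 4)*(w + 4)*(w + 4)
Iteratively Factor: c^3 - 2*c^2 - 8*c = (c)*(c^2 - 2*c - 8) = c*(c - 4)*(c + 2)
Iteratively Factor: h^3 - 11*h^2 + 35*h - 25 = (h - 1)*(h^2 - 10*h + 25) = (h - 5)*(h - 1)*(h - 5)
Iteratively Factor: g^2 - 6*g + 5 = (g - 1)*(g - 5)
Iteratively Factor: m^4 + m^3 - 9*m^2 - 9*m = (m - 3)*(m^3 + 4*m^2 + 3*m) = (m - 3)*(m + 1)*(m^2 + 3*m) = (m - 3)*(m + 1)*(m + 3)*(m)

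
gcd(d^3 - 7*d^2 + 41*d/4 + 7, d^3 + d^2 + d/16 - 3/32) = d + 1/2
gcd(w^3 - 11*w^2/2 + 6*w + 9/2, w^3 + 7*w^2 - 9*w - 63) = w - 3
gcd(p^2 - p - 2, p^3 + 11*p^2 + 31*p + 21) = p + 1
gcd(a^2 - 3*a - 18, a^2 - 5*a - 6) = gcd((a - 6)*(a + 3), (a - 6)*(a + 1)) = a - 6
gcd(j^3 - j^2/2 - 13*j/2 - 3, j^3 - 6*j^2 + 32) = j + 2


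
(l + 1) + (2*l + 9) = 3*l + 10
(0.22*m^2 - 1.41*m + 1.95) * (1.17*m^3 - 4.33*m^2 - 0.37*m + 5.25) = 0.2574*m^5 - 2.6023*m^4 + 8.3054*m^3 - 6.7668*m^2 - 8.124*m + 10.2375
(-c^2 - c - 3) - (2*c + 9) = -c^2 - 3*c - 12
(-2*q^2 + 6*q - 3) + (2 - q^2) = -3*q^2 + 6*q - 1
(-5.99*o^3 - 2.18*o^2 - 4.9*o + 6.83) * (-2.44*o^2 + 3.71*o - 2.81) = 14.6156*o^5 - 16.9037*o^4 + 20.7001*o^3 - 28.7184*o^2 + 39.1083*o - 19.1923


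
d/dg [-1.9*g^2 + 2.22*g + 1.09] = 2.22 - 3.8*g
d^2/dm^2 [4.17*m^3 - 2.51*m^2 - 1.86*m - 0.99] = 25.02*m - 5.02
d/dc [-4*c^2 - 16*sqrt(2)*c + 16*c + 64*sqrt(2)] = -8*c - 16*sqrt(2) + 16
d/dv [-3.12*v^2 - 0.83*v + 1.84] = -6.24*v - 0.83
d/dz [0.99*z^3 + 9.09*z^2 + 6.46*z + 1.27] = 2.97*z^2 + 18.18*z + 6.46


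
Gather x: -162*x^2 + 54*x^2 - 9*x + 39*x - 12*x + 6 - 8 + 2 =-108*x^2 + 18*x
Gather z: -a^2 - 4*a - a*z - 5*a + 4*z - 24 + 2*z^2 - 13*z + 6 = -a^2 - 9*a + 2*z^2 + z*(-a - 9) - 18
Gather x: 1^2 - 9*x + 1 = 2 - 9*x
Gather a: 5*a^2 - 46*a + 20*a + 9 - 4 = 5*a^2 - 26*a + 5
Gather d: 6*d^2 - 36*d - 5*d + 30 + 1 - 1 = 6*d^2 - 41*d + 30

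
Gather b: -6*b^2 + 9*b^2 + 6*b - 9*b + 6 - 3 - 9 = 3*b^2 - 3*b - 6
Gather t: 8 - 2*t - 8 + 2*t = 0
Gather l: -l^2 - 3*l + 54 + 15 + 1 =-l^2 - 3*l + 70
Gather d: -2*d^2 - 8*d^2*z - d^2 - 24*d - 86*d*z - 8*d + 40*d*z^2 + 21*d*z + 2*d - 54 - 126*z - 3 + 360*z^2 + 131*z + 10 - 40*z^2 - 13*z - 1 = d^2*(-8*z - 3) + d*(40*z^2 - 65*z - 30) + 320*z^2 - 8*z - 48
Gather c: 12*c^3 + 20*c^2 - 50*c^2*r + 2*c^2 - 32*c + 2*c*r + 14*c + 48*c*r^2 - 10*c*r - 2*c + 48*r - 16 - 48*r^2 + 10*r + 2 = 12*c^3 + c^2*(22 - 50*r) + c*(48*r^2 - 8*r - 20) - 48*r^2 + 58*r - 14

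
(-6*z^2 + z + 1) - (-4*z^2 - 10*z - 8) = -2*z^2 + 11*z + 9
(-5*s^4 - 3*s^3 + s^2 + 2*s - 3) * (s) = -5*s^5 - 3*s^4 + s^3 + 2*s^2 - 3*s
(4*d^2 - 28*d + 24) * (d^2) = 4*d^4 - 28*d^3 + 24*d^2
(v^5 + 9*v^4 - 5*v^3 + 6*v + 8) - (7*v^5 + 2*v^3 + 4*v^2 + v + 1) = -6*v^5 + 9*v^4 - 7*v^3 - 4*v^2 + 5*v + 7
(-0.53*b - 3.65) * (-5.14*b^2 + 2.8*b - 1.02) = 2.7242*b^3 + 17.277*b^2 - 9.6794*b + 3.723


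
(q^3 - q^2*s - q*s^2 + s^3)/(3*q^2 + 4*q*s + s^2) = (q^2 - 2*q*s + s^2)/(3*q + s)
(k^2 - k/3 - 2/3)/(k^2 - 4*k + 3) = (k + 2/3)/(k - 3)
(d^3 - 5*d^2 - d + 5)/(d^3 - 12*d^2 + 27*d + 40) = (d - 1)/(d - 8)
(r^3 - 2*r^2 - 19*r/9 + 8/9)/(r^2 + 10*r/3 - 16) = (3*r^2 + 2*r - 1)/(3*(r + 6))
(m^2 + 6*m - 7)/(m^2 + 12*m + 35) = (m - 1)/(m + 5)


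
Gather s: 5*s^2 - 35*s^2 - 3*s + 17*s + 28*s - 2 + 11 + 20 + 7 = -30*s^2 + 42*s + 36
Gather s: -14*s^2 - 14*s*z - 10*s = -14*s^2 + s*(-14*z - 10)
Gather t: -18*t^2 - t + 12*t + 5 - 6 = -18*t^2 + 11*t - 1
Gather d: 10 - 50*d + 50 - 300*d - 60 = -350*d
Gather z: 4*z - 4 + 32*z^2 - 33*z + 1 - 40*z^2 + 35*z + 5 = -8*z^2 + 6*z + 2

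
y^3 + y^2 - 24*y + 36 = (y - 3)*(y - 2)*(y + 6)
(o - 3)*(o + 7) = o^2 + 4*o - 21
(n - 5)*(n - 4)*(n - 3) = n^3 - 12*n^2 + 47*n - 60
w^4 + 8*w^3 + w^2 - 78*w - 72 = (w - 3)*(w + 1)*(w + 4)*(w + 6)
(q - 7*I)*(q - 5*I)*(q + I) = q^3 - 11*I*q^2 - 23*q - 35*I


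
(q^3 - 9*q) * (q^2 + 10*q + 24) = q^5 + 10*q^4 + 15*q^3 - 90*q^2 - 216*q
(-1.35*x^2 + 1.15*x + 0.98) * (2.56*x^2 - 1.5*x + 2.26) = -3.456*x^4 + 4.969*x^3 - 2.2672*x^2 + 1.129*x + 2.2148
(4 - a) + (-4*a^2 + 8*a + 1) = -4*a^2 + 7*a + 5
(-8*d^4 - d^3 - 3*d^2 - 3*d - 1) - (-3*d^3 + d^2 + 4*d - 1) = -8*d^4 + 2*d^3 - 4*d^2 - 7*d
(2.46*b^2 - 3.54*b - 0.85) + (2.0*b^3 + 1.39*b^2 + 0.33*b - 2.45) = 2.0*b^3 + 3.85*b^2 - 3.21*b - 3.3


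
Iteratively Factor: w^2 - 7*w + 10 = (w - 2)*(w - 5)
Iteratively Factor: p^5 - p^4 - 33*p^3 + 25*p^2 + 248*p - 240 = (p + 4)*(p^4 - 5*p^3 - 13*p^2 + 77*p - 60) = (p - 3)*(p + 4)*(p^3 - 2*p^2 - 19*p + 20) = (p - 5)*(p - 3)*(p + 4)*(p^2 + 3*p - 4) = (p - 5)*(p - 3)*(p - 1)*(p + 4)*(p + 4)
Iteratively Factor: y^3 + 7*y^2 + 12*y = (y + 3)*(y^2 + 4*y) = (y + 3)*(y + 4)*(y)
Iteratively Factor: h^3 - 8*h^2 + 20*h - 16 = (h - 2)*(h^2 - 6*h + 8) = (h - 2)^2*(h - 4)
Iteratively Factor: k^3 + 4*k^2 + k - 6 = (k + 2)*(k^2 + 2*k - 3) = (k - 1)*(k + 2)*(k + 3)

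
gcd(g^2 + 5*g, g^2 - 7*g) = g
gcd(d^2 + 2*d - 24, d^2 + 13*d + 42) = d + 6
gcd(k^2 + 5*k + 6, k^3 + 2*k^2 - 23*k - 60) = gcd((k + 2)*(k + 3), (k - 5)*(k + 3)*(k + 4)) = k + 3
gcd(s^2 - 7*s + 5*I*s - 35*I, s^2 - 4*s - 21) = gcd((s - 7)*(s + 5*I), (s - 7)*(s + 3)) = s - 7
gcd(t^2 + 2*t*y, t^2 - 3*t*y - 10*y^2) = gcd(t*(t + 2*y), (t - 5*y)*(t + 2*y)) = t + 2*y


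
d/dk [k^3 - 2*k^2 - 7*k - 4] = 3*k^2 - 4*k - 7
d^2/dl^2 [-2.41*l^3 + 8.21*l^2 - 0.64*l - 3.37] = 16.42 - 14.46*l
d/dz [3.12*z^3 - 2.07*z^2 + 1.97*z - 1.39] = 9.36*z^2 - 4.14*z + 1.97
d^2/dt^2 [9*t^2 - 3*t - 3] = 18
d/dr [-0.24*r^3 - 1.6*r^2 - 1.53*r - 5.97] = -0.72*r^2 - 3.2*r - 1.53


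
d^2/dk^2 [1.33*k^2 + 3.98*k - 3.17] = 2.66000000000000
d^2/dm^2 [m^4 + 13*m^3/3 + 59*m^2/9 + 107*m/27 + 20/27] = 12*m^2 + 26*m + 118/9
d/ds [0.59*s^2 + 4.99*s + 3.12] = 1.18*s + 4.99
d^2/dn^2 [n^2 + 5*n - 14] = 2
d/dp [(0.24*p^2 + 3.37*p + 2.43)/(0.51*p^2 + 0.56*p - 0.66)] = (-1.5843*p^2 - 2.7954*p - 3.585)/(0.2601*p^4 + 0.5712*p^3 - 0.3596*p^2 - 0.7392*p + 0.4356)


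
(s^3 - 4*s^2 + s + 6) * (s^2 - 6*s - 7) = s^5 - 10*s^4 + 18*s^3 + 28*s^2 - 43*s - 42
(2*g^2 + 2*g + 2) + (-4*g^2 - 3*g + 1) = -2*g^2 - g + 3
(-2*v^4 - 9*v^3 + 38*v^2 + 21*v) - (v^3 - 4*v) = -2*v^4 - 10*v^3 + 38*v^2 + 25*v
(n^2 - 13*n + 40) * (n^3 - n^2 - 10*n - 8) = n^5 - 14*n^4 + 43*n^3 + 82*n^2 - 296*n - 320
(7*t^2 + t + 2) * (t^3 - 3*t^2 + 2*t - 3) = 7*t^5 - 20*t^4 + 13*t^3 - 25*t^2 + t - 6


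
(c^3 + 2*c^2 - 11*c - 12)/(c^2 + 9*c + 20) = (c^2 - 2*c - 3)/(c + 5)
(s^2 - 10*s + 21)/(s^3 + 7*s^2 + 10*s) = (s^2 - 10*s + 21)/(s*(s^2 + 7*s + 10))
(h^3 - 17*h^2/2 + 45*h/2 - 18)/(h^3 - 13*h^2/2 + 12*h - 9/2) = (2*h^2 - 11*h + 12)/(2*h^2 - 7*h + 3)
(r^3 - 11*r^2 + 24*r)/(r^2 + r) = (r^2 - 11*r + 24)/(r + 1)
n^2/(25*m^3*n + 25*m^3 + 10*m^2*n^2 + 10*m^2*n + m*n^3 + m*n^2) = n^2/(m*(25*m^2*n + 25*m^2 + 10*m*n^2 + 10*m*n + n^3 + n^2))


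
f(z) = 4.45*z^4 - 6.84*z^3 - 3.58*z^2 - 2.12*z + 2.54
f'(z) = 17.8*z^3 - 20.52*z^2 - 7.16*z - 2.12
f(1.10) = -6.71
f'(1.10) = -11.13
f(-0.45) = 3.57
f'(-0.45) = -4.68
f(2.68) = 69.04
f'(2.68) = 173.94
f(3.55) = 350.65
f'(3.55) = 510.21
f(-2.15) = 153.61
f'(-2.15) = -258.48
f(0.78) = -2.89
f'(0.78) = -11.74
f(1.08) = -6.49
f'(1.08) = -11.36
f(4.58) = 1218.64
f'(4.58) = 1244.73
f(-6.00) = 7131.02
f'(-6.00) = -4542.68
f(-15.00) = 247595.09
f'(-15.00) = -64586.72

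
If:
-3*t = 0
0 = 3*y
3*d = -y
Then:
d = 0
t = 0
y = 0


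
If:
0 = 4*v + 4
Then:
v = -1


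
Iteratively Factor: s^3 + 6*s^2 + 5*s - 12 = (s + 4)*(s^2 + 2*s - 3) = (s + 3)*(s + 4)*(s - 1)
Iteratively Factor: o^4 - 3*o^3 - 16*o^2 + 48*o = (o - 3)*(o^3 - 16*o) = (o - 3)*(o + 4)*(o^2 - 4*o) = o*(o - 3)*(o + 4)*(o - 4)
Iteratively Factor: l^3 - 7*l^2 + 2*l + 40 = (l + 2)*(l^2 - 9*l + 20) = (l - 5)*(l + 2)*(l - 4)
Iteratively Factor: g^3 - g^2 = (g)*(g^2 - g) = g^2*(g - 1)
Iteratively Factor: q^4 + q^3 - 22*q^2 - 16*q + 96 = (q + 3)*(q^3 - 2*q^2 - 16*q + 32) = (q - 2)*(q + 3)*(q^2 - 16) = (q - 4)*(q - 2)*(q + 3)*(q + 4)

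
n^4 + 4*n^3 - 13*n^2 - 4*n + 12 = (n - 2)*(n - 1)*(n + 1)*(n + 6)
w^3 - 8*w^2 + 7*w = w*(w - 7)*(w - 1)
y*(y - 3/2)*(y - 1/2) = y^3 - 2*y^2 + 3*y/4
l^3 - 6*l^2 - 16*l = l*(l - 8)*(l + 2)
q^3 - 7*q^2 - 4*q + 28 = (q - 7)*(q - 2)*(q + 2)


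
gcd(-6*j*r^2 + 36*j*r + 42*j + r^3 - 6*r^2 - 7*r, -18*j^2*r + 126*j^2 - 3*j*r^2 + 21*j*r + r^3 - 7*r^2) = -6*j*r + 42*j + r^2 - 7*r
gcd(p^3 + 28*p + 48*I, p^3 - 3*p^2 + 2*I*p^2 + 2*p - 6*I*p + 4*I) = p + 2*I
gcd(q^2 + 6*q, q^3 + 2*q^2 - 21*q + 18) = q + 6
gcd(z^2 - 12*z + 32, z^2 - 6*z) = 1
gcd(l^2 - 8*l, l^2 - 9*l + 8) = l - 8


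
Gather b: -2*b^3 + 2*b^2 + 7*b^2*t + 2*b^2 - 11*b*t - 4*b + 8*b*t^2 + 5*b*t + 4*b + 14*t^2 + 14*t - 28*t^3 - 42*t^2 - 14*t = -2*b^3 + b^2*(7*t + 4) + b*(8*t^2 - 6*t) - 28*t^3 - 28*t^2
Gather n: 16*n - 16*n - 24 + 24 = 0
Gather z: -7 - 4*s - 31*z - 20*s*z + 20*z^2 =-4*s + 20*z^2 + z*(-20*s - 31) - 7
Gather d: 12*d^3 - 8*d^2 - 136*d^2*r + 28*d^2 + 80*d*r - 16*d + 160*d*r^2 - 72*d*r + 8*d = 12*d^3 + d^2*(20 - 136*r) + d*(160*r^2 + 8*r - 8)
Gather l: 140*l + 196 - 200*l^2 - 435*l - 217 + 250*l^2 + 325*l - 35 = 50*l^2 + 30*l - 56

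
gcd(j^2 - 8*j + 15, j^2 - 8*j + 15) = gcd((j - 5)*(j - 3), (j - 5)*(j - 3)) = j^2 - 8*j + 15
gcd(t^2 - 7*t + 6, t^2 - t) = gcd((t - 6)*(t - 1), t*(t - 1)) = t - 1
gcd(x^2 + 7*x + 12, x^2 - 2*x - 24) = x + 4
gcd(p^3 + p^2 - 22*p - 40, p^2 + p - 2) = p + 2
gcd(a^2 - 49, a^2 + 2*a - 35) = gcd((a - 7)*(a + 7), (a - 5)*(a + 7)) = a + 7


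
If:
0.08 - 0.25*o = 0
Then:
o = 0.32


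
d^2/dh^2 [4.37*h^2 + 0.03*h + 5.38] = 8.74000000000000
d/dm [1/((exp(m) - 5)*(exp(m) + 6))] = (-2*exp(m) - 1)*exp(m)/(exp(4*m) + 2*exp(3*m) - 59*exp(2*m) - 60*exp(m) + 900)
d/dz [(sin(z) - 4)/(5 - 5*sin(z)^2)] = (sin(z)^2 - 8*sin(z) + 1)/(5*cos(z)^3)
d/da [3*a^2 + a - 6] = 6*a + 1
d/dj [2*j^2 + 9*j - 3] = 4*j + 9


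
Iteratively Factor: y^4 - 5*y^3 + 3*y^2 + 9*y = (y - 3)*(y^3 - 2*y^2 - 3*y) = y*(y - 3)*(y^2 - 2*y - 3) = y*(y - 3)^2*(y + 1)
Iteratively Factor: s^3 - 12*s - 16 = (s + 2)*(s^2 - 2*s - 8) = (s + 2)^2*(s - 4)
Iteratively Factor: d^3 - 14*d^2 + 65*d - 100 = (d - 5)*(d^2 - 9*d + 20) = (d - 5)^2*(d - 4)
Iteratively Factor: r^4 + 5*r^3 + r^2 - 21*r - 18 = (r + 3)*(r^3 + 2*r^2 - 5*r - 6) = (r - 2)*(r + 3)*(r^2 + 4*r + 3) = (r - 2)*(r + 1)*(r + 3)*(r + 3)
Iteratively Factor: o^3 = (o)*(o^2) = o^2*(o)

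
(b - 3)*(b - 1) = b^2 - 4*b + 3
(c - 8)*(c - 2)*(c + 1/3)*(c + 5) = c^4 - 14*c^3/3 - 107*c^2/3 + 206*c/3 + 80/3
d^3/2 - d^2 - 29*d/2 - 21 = (d/2 + 1)*(d - 7)*(d + 3)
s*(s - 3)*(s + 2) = s^3 - s^2 - 6*s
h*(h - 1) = h^2 - h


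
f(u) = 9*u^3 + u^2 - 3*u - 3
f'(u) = 27*u^2 + 2*u - 3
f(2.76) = 185.56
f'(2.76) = 208.20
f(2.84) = 202.70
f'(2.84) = 220.45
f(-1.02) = -8.45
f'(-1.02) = 23.05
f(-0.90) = -6.05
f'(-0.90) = 17.07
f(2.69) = 171.35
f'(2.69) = 197.75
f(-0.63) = -2.96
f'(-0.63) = 6.46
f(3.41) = 355.26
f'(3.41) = 317.78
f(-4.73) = -918.85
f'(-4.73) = 591.61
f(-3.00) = -228.00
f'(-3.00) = 234.00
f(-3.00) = -228.00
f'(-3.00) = 234.00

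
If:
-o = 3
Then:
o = -3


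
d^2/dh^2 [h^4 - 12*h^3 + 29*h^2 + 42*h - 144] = 12*h^2 - 72*h + 58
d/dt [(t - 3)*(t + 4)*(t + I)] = 3*t^2 + 2*t*(1 + I) - 12 + I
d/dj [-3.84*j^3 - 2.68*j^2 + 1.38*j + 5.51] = -11.52*j^2 - 5.36*j + 1.38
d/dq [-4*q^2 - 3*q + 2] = -8*q - 3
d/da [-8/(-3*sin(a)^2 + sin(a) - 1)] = 8*(1 - 6*sin(a))*cos(a)/(3*sin(a)^2 - sin(a) + 1)^2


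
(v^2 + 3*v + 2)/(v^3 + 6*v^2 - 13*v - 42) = (v + 1)/(v^2 + 4*v - 21)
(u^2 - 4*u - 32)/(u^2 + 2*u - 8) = (u - 8)/(u - 2)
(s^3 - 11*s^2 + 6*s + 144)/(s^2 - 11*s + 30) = (s^2 - 5*s - 24)/(s - 5)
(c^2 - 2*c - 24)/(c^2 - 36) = (c + 4)/(c + 6)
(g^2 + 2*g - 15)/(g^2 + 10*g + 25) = (g - 3)/(g + 5)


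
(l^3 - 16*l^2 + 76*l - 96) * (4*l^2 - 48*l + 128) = 4*l^5 - 112*l^4 + 1200*l^3 - 6080*l^2 + 14336*l - 12288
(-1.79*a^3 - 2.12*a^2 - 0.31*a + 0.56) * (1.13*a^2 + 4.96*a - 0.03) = -2.0227*a^5 - 11.274*a^4 - 10.8118*a^3 - 0.8412*a^2 + 2.7869*a - 0.0168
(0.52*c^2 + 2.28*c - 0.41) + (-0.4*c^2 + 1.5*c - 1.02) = 0.12*c^2 + 3.78*c - 1.43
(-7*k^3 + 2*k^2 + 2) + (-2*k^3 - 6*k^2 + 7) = -9*k^3 - 4*k^2 + 9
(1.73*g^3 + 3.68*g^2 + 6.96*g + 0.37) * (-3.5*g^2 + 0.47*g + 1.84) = -6.055*g^5 - 12.0669*g^4 - 19.4472*g^3 + 8.7474*g^2 + 12.9803*g + 0.6808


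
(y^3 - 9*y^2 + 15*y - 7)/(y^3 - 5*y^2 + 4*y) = (y^2 - 8*y + 7)/(y*(y - 4))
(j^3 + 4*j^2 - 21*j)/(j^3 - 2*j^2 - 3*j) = (j + 7)/(j + 1)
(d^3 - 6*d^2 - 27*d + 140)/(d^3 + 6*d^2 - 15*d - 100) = (d - 7)/(d + 5)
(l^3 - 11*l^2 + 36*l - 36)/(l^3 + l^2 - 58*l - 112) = (l^3 - 11*l^2 + 36*l - 36)/(l^3 + l^2 - 58*l - 112)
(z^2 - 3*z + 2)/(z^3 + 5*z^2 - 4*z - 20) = (z - 1)/(z^2 + 7*z + 10)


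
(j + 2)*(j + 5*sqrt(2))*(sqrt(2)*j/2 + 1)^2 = j^4/2 + j^3 + 7*sqrt(2)*j^3/2 + 7*sqrt(2)*j^2 + 11*j^2 + 5*sqrt(2)*j + 22*j + 10*sqrt(2)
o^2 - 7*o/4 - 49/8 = (o - 7/2)*(o + 7/4)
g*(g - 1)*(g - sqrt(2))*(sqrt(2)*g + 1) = sqrt(2)*g^4 - sqrt(2)*g^3 - g^3 - sqrt(2)*g^2 + g^2 + sqrt(2)*g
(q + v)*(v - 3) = q*v - 3*q + v^2 - 3*v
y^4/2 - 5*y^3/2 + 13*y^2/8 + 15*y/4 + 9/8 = (y/2 + 1/4)*(y - 3)^2*(y + 1/2)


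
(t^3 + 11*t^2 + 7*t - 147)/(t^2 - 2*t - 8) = (-t^3 - 11*t^2 - 7*t + 147)/(-t^2 + 2*t + 8)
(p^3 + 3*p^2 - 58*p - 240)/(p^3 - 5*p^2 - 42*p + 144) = (p + 5)/(p - 3)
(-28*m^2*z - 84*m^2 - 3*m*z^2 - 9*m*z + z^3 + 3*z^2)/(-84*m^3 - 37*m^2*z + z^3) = (z + 3)/(3*m + z)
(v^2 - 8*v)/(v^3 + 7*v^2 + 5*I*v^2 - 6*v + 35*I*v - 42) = v*(v - 8)/(v^3 + v^2*(7 + 5*I) + v*(-6 + 35*I) - 42)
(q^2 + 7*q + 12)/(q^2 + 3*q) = (q + 4)/q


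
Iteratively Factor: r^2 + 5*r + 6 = (r + 2)*(r + 3)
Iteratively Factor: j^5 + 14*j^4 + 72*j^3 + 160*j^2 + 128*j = (j + 2)*(j^4 + 12*j^3 + 48*j^2 + 64*j) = (j + 2)*(j + 4)*(j^3 + 8*j^2 + 16*j) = (j + 2)*(j + 4)^2*(j^2 + 4*j) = (j + 2)*(j + 4)^3*(j)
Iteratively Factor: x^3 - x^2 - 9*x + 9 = (x - 3)*(x^2 + 2*x - 3) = (x - 3)*(x + 3)*(x - 1)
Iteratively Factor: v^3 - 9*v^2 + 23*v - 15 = (v - 5)*(v^2 - 4*v + 3) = (v - 5)*(v - 1)*(v - 3)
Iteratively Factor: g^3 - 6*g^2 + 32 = (g - 4)*(g^2 - 2*g - 8) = (g - 4)^2*(g + 2)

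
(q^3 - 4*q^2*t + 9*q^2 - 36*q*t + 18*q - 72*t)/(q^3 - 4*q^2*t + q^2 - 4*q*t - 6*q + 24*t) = (q + 6)/(q - 2)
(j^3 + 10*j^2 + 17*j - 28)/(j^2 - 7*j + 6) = (j^2 + 11*j + 28)/(j - 6)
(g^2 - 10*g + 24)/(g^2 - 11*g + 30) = (g - 4)/(g - 5)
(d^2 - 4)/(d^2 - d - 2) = (d + 2)/(d + 1)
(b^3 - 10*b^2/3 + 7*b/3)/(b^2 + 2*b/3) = (3*b^2 - 10*b + 7)/(3*b + 2)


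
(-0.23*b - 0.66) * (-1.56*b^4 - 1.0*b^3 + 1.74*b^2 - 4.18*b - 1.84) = 0.3588*b^5 + 1.2596*b^4 + 0.2598*b^3 - 0.187*b^2 + 3.182*b + 1.2144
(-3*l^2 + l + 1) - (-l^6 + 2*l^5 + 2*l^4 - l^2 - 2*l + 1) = l^6 - 2*l^5 - 2*l^4 - 2*l^2 + 3*l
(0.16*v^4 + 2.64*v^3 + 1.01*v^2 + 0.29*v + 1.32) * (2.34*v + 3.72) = 0.3744*v^5 + 6.7728*v^4 + 12.1842*v^3 + 4.4358*v^2 + 4.1676*v + 4.9104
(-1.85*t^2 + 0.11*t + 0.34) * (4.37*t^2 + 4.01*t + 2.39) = -8.0845*t^4 - 6.9378*t^3 - 2.4946*t^2 + 1.6263*t + 0.8126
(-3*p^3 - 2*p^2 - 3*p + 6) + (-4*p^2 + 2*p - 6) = -3*p^3 - 6*p^2 - p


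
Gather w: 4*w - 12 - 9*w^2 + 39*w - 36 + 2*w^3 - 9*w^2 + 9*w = 2*w^3 - 18*w^2 + 52*w - 48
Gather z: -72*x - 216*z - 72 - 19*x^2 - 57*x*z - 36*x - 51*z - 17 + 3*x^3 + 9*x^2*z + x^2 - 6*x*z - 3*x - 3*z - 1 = 3*x^3 - 18*x^2 - 111*x + z*(9*x^2 - 63*x - 270) - 90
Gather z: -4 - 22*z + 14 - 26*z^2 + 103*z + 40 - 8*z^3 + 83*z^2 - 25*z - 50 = -8*z^3 + 57*z^2 + 56*z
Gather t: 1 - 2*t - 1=-2*t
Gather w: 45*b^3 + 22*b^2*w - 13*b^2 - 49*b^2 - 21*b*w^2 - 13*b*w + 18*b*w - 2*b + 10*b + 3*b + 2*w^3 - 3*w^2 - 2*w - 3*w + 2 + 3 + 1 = 45*b^3 - 62*b^2 + 11*b + 2*w^3 + w^2*(-21*b - 3) + w*(22*b^2 + 5*b - 5) + 6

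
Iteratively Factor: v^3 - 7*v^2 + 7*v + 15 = (v - 5)*(v^2 - 2*v - 3) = (v - 5)*(v - 3)*(v + 1)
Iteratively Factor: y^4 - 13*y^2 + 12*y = (y - 1)*(y^3 + y^2 - 12*y) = (y - 3)*(y - 1)*(y^2 + 4*y) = y*(y - 3)*(y - 1)*(y + 4)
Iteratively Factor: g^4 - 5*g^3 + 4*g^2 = (g)*(g^3 - 5*g^2 + 4*g) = g^2*(g^2 - 5*g + 4) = g^2*(g - 4)*(g - 1)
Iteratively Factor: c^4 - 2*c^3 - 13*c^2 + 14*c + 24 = (c - 2)*(c^3 - 13*c - 12) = (c - 2)*(c + 3)*(c^2 - 3*c - 4) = (c - 4)*(c - 2)*(c + 3)*(c + 1)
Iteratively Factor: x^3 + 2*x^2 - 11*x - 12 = (x - 3)*(x^2 + 5*x + 4) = (x - 3)*(x + 1)*(x + 4)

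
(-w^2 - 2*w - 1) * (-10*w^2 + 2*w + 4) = 10*w^4 + 18*w^3 + 2*w^2 - 10*w - 4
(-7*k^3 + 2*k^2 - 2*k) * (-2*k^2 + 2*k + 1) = 14*k^5 - 18*k^4 + k^3 - 2*k^2 - 2*k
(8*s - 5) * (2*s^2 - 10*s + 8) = 16*s^3 - 90*s^2 + 114*s - 40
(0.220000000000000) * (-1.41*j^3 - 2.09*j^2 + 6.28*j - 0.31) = -0.3102*j^3 - 0.4598*j^2 + 1.3816*j - 0.0682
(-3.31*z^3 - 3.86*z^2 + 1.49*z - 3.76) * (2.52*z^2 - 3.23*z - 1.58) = -8.3412*z^5 + 0.9641*z^4 + 21.4524*z^3 - 8.1891*z^2 + 9.7906*z + 5.9408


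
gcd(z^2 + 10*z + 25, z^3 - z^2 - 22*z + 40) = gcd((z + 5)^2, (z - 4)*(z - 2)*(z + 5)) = z + 5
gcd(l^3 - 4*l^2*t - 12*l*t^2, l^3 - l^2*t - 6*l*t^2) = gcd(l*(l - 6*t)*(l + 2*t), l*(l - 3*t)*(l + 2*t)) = l^2 + 2*l*t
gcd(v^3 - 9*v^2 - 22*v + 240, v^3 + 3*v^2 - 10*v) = v + 5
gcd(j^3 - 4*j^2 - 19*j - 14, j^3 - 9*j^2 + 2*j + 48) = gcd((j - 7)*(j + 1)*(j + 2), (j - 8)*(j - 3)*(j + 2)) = j + 2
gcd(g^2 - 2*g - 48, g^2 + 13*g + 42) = g + 6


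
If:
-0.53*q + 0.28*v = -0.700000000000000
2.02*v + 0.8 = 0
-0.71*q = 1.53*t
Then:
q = 1.11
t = -0.52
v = -0.40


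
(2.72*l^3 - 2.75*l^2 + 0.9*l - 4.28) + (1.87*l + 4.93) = 2.72*l^3 - 2.75*l^2 + 2.77*l + 0.649999999999999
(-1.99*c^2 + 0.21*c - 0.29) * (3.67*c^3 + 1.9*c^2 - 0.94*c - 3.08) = -7.3033*c^5 - 3.0103*c^4 + 1.2053*c^3 + 5.3808*c^2 - 0.3742*c + 0.8932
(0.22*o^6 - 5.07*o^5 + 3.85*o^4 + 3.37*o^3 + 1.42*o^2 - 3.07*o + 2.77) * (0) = 0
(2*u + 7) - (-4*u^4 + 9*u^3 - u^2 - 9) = 4*u^4 - 9*u^3 + u^2 + 2*u + 16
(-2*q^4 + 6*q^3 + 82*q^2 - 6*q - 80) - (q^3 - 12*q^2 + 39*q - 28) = -2*q^4 + 5*q^3 + 94*q^2 - 45*q - 52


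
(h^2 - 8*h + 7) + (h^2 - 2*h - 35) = 2*h^2 - 10*h - 28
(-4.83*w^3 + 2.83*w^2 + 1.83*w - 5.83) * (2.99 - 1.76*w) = 8.5008*w^4 - 19.4225*w^3 + 5.2409*w^2 + 15.7325*w - 17.4317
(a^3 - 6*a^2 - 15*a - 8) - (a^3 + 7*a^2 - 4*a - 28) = -13*a^2 - 11*a + 20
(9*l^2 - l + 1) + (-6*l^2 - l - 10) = 3*l^2 - 2*l - 9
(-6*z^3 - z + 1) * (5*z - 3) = -30*z^4 + 18*z^3 - 5*z^2 + 8*z - 3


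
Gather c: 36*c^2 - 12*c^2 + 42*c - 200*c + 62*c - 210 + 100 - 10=24*c^2 - 96*c - 120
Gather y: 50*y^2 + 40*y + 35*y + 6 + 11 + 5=50*y^2 + 75*y + 22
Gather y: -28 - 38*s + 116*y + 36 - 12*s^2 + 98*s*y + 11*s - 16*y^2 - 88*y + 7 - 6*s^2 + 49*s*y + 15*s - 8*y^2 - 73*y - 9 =-18*s^2 - 12*s - 24*y^2 + y*(147*s - 45) + 6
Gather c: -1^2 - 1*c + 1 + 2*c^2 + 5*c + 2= 2*c^2 + 4*c + 2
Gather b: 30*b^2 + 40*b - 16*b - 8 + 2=30*b^2 + 24*b - 6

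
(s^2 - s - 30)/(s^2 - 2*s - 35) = (s - 6)/(s - 7)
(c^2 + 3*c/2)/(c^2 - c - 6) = c*(2*c + 3)/(2*(c^2 - c - 6))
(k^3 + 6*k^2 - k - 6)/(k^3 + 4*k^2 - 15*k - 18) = (k - 1)/(k - 3)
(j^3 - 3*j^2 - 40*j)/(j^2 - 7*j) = (j^2 - 3*j - 40)/(j - 7)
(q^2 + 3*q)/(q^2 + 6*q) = (q + 3)/(q + 6)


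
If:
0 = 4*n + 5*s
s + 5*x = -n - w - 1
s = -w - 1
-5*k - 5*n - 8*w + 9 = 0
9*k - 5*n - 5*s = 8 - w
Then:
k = 265/259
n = 270/259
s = -216/259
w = -43/259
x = -54/259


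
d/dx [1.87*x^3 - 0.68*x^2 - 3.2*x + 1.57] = 5.61*x^2 - 1.36*x - 3.2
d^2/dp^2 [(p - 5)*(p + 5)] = 2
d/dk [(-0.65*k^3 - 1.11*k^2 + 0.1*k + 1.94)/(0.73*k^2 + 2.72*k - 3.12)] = (-0.4745*k^4 - 3.536*k^3 + 2.9918*k^2 + 4.094*k - 5.5888)/(0.5329*k^4 + 3.9712*k^3 + 2.8432*k^2 - 16.9728*k + 9.7344)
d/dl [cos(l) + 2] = -sin(l)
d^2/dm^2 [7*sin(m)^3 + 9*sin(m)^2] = -63*sin(m)^3 - 36*sin(m)^2 + 42*sin(m) + 18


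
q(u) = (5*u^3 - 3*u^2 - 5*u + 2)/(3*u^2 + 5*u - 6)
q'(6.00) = 1.56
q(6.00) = 7.15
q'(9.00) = 1.61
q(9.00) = 11.91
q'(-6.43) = 1.15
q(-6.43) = -16.52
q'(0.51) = 2.31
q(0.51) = 0.25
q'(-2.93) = -37.42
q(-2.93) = -26.42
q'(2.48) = 1.39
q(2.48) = 1.91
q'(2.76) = 1.41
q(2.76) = 2.30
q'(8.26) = 1.60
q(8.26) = 10.73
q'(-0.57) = -0.49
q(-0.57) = -0.37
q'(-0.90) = -1.55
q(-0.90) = -0.05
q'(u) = (-6*u - 5)*(5*u^3 - 3*u^2 - 5*u + 2)/(3*u^2 + 5*u - 6)^2 + (15*u^2 - 6*u - 5)/(3*u^2 + 5*u - 6) = (15*u^4 + 50*u^3 - 90*u^2 + 24*u + 20)/(9*u^4 + 30*u^3 - 11*u^2 - 60*u + 36)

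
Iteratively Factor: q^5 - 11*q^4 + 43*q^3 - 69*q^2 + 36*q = (q - 3)*(q^4 - 8*q^3 + 19*q^2 - 12*q) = q*(q - 3)*(q^3 - 8*q^2 + 19*q - 12) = q*(q - 4)*(q - 3)*(q^2 - 4*q + 3) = q*(q - 4)*(q - 3)^2*(q - 1)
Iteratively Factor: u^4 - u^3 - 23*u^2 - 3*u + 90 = (u - 2)*(u^3 + u^2 - 21*u - 45) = (u - 2)*(u + 3)*(u^2 - 2*u - 15) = (u - 2)*(u + 3)^2*(u - 5)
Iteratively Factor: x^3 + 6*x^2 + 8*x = (x + 4)*(x^2 + 2*x) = (x + 2)*(x + 4)*(x)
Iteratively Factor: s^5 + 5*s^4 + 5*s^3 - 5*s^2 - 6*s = (s)*(s^4 + 5*s^3 + 5*s^2 - 5*s - 6) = s*(s + 1)*(s^3 + 4*s^2 + s - 6) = s*(s - 1)*(s + 1)*(s^2 + 5*s + 6) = s*(s - 1)*(s + 1)*(s + 3)*(s + 2)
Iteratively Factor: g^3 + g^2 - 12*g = (g + 4)*(g^2 - 3*g) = (g - 3)*(g + 4)*(g)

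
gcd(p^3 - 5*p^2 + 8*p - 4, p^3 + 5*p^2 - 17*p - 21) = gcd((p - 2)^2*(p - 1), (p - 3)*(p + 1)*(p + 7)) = 1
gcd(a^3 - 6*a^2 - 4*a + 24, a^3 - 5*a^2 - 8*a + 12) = a^2 - 4*a - 12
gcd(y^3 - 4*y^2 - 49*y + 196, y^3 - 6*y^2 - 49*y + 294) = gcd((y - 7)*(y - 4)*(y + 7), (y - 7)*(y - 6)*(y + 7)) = y^2 - 49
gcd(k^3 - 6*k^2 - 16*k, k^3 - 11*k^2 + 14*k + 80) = k^2 - 6*k - 16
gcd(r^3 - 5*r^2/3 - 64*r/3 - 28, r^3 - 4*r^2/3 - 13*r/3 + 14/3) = r + 2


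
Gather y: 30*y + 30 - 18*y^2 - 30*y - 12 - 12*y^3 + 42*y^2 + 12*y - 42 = -12*y^3 + 24*y^2 + 12*y - 24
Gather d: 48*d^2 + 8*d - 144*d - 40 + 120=48*d^2 - 136*d + 80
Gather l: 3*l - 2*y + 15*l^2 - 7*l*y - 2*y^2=15*l^2 + l*(3 - 7*y) - 2*y^2 - 2*y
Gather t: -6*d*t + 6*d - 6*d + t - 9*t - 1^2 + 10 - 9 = t*(-6*d - 8)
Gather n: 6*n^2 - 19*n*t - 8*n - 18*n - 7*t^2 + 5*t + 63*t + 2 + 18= 6*n^2 + n*(-19*t - 26) - 7*t^2 + 68*t + 20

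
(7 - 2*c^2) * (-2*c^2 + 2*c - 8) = 4*c^4 - 4*c^3 + 2*c^2 + 14*c - 56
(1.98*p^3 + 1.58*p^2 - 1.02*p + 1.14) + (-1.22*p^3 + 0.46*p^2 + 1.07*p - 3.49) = 0.76*p^3 + 2.04*p^2 + 0.05*p - 2.35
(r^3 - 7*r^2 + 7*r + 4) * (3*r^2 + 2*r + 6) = 3*r^5 - 19*r^4 + 13*r^3 - 16*r^2 + 50*r + 24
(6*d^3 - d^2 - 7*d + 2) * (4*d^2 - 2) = 24*d^5 - 4*d^4 - 40*d^3 + 10*d^2 + 14*d - 4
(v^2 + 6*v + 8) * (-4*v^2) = -4*v^4 - 24*v^3 - 32*v^2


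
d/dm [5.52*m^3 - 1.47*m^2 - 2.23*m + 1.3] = 16.56*m^2 - 2.94*m - 2.23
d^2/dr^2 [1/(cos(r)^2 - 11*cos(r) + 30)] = (-4*sin(r)^4 + 3*sin(r)^2 - 1485*cos(r)/4 + 33*cos(3*r)/4 + 183)/((cos(r) - 6)^3*(cos(r) - 5)^3)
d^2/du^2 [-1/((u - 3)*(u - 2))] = 2*(-(u - 3)^2 - (u - 3)*(u - 2) - (u - 2)^2)/((u - 3)^3*(u - 2)^3)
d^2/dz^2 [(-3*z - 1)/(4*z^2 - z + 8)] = 2*(-(3*z + 1)*(8*z - 1)^2 + (36*z + 1)*(4*z^2 - z + 8))/(4*z^2 - z + 8)^3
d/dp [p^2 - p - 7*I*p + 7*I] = 2*p - 1 - 7*I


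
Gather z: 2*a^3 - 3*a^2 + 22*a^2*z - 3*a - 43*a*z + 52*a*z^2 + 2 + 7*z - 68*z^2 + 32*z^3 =2*a^3 - 3*a^2 - 3*a + 32*z^3 + z^2*(52*a - 68) + z*(22*a^2 - 43*a + 7) + 2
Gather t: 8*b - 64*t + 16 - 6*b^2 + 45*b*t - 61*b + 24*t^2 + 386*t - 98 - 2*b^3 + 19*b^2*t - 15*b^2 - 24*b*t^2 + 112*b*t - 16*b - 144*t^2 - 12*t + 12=-2*b^3 - 21*b^2 - 69*b + t^2*(-24*b - 120) + t*(19*b^2 + 157*b + 310) - 70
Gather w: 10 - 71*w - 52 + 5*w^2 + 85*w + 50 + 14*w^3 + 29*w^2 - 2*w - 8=14*w^3 + 34*w^2 + 12*w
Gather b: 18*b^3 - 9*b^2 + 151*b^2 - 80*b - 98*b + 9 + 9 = 18*b^3 + 142*b^2 - 178*b + 18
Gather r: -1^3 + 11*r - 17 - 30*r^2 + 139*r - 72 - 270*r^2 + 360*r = -300*r^2 + 510*r - 90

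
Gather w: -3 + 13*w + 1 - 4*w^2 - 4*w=-4*w^2 + 9*w - 2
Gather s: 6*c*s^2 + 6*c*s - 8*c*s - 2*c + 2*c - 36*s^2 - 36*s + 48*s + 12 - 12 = s^2*(6*c - 36) + s*(12 - 2*c)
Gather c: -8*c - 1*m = -8*c - m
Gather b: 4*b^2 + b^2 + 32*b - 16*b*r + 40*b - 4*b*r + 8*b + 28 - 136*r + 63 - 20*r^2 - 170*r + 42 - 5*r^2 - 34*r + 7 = 5*b^2 + b*(80 - 20*r) - 25*r^2 - 340*r + 140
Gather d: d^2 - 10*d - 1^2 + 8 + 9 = d^2 - 10*d + 16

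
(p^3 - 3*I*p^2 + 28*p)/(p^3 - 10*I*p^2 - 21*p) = (p + 4*I)/(p - 3*I)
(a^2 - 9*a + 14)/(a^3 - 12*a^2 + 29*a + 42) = (a - 2)/(a^2 - 5*a - 6)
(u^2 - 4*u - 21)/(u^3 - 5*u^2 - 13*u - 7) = (u + 3)/(u^2 + 2*u + 1)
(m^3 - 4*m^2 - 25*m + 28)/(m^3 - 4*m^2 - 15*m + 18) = (m^2 - 3*m - 28)/(m^2 - 3*m - 18)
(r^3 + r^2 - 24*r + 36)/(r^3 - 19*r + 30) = (r + 6)/(r + 5)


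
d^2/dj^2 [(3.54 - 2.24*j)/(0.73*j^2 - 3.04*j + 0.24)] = (-(1.46*j - 3.04)*(2.24*j - 3.54)*(2.92*j - 6.08) + (9.8112*j - 18.7876)*(0.73*j^2 - 3.04*j + 0.24))/(0.73*j^2 - 3.04*j + 0.24)^3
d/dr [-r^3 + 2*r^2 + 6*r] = -3*r^2 + 4*r + 6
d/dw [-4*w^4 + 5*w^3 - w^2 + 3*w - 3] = -16*w^3 + 15*w^2 - 2*w + 3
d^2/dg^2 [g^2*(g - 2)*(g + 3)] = 12*g^2 + 6*g - 12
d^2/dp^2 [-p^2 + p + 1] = -2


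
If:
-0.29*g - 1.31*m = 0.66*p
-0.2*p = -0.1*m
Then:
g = -11.3103448275862*p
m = 2.0*p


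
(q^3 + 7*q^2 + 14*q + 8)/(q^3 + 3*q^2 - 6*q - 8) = (q + 2)/(q - 2)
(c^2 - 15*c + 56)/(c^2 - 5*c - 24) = (c - 7)/(c + 3)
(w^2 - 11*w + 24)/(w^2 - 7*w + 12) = (w - 8)/(w - 4)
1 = 1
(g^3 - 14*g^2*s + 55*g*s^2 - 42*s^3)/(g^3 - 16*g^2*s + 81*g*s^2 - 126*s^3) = (-g + s)/(-g + 3*s)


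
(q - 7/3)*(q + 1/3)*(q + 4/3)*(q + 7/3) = q^4 + 5*q^3/3 - 5*q^2 - 245*q/27 - 196/81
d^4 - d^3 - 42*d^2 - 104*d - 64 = (d - 8)*(d + 1)*(d + 2)*(d + 4)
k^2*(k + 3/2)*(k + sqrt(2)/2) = k^4 + sqrt(2)*k^3/2 + 3*k^3/2 + 3*sqrt(2)*k^2/4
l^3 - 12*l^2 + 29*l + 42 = (l - 7)*(l - 6)*(l + 1)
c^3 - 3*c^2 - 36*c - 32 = (c - 8)*(c + 1)*(c + 4)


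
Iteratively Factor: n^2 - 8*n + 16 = (n - 4)*(n - 4)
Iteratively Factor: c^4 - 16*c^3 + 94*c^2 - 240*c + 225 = (c - 5)*(c^3 - 11*c^2 + 39*c - 45) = (c - 5)*(c - 3)*(c^2 - 8*c + 15) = (c - 5)^2*(c - 3)*(c - 3)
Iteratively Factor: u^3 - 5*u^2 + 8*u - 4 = (u - 1)*(u^2 - 4*u + 4) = (u - 2)*(u - 1)*(u - 2)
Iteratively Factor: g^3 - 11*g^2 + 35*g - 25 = (g - 5)*(g^2 - 6*g + 5) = (g - 5)^2*(g - 1)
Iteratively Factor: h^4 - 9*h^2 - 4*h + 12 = (h + 2)*(h^3 - 2*h^2 - 5*h + 6) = (h - 1)*(h + 2)*(h^2 - h - 6) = (h - 1)*(h + 2)^2*(h - 3)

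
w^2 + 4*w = w*(w + 4)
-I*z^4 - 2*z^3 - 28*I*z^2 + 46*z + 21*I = (z - 7*I)*(z + I)*(z + 3*I)*(-I*z + 1)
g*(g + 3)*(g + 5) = g^3 + 8*g^2 + 15*g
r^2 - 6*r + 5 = (r - 5)*(r - 1)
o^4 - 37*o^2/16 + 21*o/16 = o*(o - 1)*(o - 3/4)*(o + 7/4)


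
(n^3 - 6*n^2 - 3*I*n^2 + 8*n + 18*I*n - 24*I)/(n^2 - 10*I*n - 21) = (n^2 - 6*n + 8)/(n - 7*I)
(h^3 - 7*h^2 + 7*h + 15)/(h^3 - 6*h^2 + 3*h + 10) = (h - 3)/(h - 2)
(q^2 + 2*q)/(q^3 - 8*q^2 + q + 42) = q/(q^2 - 10*q + 21)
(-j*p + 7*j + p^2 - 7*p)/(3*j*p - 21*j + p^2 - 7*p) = (-j + p)/(3*j + p)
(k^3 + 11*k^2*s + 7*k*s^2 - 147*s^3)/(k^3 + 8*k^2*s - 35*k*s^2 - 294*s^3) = (-k + 3*s)/(-k + 6*s)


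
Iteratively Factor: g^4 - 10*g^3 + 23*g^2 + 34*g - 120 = (g + 2)*(g^3 - 12*g^2 + 47*g - 60) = (g - 3)*(g + 2)*(g^2 - 9*g + 20) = (g - 5)*(g - 3)*(g + 2)*(g - 4)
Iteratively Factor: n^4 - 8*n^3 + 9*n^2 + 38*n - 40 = (n - 4)*(n^3 - 4*n^2 - 7*n + 10) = (n - 4)*(n - 1)*(n^2 - 3*n - 10) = (n - 5)*(n - 4)*(n - 1)*(n + 2)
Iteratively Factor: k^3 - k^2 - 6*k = (k - 3)*(k^2 + 2*k) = k*(k - 3)*(k + 2)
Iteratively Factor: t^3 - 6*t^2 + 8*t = (t - 4)*(t^2 - 2*t) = t*(t - 4)*(t - 2)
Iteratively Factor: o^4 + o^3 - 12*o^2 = (o)*(o^3 + o^2 - 12*o) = o^2*(o^2 + o - 12) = o^2*(o + 4)*(o - 3)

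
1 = 1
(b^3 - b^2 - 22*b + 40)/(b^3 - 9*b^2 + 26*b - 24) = (b + 5)/(b - 3)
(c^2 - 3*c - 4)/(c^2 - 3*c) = (c^2 - 3*c - 4)/(c*(c - 3))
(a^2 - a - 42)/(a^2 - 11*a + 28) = (a + 6)/(a - 4)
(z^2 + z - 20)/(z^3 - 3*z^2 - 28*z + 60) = (z - 4)/(z^2 - 8*z + 12)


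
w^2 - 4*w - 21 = (w - 7)*(w + 3)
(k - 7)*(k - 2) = k^2 - 9*k + 14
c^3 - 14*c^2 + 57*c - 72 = (c - 8)*(c - 3)^2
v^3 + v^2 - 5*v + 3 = (v - 1)^2*(v + 3)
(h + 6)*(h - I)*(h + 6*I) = h^3 + 6*h^2 + 5*I*h^2 + 6*h + 30*I*h + 36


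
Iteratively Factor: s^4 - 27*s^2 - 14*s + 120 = (s - 5)*(s^3 + 5*s^2 - 2*s - 24) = (s - 5)*(s - 2)*(s^2 + 7*s + 12) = (s - 5)*(s - 2)*(s + 4)*(s + 3)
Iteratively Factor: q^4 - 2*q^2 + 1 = (q + 1)*(q^3 - q^2 - q + 1) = (q + 1)^2*(q^2 - 2*q + 1) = (q - 1)*(q + 1)^2*(q - 1)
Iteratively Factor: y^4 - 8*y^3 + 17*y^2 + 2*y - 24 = (y - 2)*(y^3 - 6*y^2 + 5*y + 12) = (y - 3)*(y - 2)*(y^2 - 3*y - 4) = (y - 3)*(y - 2)*(y + 1)*(y - 4)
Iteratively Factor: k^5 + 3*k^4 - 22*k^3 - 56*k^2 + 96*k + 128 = (k + 1)*(k^4 + 2*k^3 - 24*k^2 - 32*k + 128) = (k + 1)*(k + 4)*(k^3 - 2*k^2 - 16*k + 32) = (k - 2)*(k + 1)*(k + 4)*(k^2 - 16) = (k - 2)*(k + 1)*(k + 4)^2*(k - 4)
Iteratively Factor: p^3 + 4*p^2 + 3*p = (p + 3)*(p^2 + p) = (p + 1)*(p + 3)*(p)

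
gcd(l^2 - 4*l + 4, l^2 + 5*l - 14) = l - 2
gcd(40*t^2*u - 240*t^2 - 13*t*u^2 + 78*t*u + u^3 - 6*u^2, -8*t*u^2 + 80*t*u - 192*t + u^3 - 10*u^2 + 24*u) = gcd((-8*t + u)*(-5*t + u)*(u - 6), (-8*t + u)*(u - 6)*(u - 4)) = 8*t*u - 48*t - u^2 + 6*u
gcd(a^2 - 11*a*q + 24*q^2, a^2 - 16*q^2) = 1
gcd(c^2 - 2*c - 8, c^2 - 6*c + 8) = c - 4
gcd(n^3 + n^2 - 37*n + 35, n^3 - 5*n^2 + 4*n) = n - 1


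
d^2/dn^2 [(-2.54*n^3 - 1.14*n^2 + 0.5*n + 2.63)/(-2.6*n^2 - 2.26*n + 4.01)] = (-2.8421709430404e-14*n^4 + 58.753408*n^3 - 173.472984*n^2 + 121.059444*n - 54.106708)/(17.576*n^6 + 45.8328*n^5 - 41.48352*n^4 - 129.833384*n^3 + 63.980352*n^2 + 109.023078*n - 64.481201)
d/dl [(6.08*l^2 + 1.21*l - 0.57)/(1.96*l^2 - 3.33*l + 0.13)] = (-22.618*l^2 + 3.8152*l - 1.7408)/(3.8416*l^4 - 13.0536*l^3 + 11.5985*l^2 - 0.8658*l + 0.0169)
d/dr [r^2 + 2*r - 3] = 2*r + 2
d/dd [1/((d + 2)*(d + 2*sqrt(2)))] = -(2*d + 2 + 2*sqrt(2))/((d + 2)^2*(d + 2*sqrt(2))^2)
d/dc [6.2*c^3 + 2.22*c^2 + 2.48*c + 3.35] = 18.6*c^2 + 4.44*c + 2.48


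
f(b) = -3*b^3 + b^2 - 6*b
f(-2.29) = 55.01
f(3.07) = -95.80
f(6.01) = -651.19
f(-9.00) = 2322.00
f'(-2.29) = -57.78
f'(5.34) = -251.96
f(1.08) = -9.09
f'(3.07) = -84.68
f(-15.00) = 10440.00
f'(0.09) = -5.89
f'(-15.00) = -2061.00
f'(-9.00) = -753.00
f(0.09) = -0.53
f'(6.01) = -319.06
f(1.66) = -20.93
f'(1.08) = -14.34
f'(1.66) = -27.48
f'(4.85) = -208.00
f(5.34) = -460.34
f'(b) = -9*b^2 + 2*b - 6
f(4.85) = -347.83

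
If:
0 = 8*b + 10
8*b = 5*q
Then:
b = -5/4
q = -2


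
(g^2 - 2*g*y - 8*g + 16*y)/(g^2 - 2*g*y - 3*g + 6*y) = (g - 8)/(g - 3)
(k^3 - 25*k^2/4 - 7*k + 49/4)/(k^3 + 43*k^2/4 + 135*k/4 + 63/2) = (k^2 - 8*k + 7)/(k^2 + 9*k + 18)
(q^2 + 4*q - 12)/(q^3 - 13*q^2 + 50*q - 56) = (q + 6)/(q^2 - 11*q + 28)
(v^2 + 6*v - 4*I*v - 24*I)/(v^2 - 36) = (v - 4*I)/(v - 6)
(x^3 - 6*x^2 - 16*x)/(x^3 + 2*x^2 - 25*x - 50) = x*(x - 8)/(x^2 - 25)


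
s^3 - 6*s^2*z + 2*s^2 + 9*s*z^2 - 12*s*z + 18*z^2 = (s + 2)*(s - 3*z)^2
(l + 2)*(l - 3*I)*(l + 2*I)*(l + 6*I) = l^4 + 2*l^3 + 5*I*l^3 + 12*l^2 + 10*I*l^2 + 24*l + 36*I*l + 72*I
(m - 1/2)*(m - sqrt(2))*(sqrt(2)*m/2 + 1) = sqrt(2)*m^3/2 - sqrt(2)*m^2/4 - sqrt(2)*m + sqrt(2)/2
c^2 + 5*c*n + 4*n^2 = (c + n)*(c + 4*n)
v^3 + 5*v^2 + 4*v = v*(v + 1)*(v + 4)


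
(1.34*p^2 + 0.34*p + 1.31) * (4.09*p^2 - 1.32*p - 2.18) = 5.4806*p^4 - 0.3782*p^3 + 1.9879*p^2 - 2.4704*p - 2.8558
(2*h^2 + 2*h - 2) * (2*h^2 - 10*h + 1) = 4*h^4 - 16*h^3 - 22*h^2 + 22*h - 2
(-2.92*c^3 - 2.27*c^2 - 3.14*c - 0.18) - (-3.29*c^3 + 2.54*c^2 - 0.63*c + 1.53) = 0.37*c^3 - 4.81*c^2 - 2.51*c - 1.71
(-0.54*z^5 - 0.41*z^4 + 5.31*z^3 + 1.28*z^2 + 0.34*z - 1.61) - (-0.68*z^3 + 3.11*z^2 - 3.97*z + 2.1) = -0.54*z^5 - 0.41*z^4 + 5.99*z^3 - 1.83*z^2 + 4.31*z - 3.71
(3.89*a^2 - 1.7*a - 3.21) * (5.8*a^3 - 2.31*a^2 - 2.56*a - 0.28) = 22.562*a^5 - 18.8459*a^4 - 24.6494*a^3 + 10.6779*a^2 + 8.6936*a + 0.8988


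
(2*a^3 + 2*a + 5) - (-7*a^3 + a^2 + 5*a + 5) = 9*a^3 - a^2 - 3*a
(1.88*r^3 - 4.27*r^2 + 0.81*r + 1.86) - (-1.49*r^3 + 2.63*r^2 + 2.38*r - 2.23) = 3.37*r^3 - 6.9*r^2 - 1.57*r + 4.09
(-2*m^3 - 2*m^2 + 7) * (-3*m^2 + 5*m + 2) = 6*m^5 - 4*m^4 - 14*m^3 - 25*m^2 + 35*m + 14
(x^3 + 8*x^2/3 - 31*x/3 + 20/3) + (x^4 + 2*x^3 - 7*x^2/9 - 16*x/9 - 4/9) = x^4 + 3*x^3 + 17*x^2/9 - 109*x/9 + 56/9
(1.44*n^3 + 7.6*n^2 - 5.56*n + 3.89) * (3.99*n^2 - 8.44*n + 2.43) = 5.7456*n^5 + 18.1704*n^4 - 82.8292*n^3 + 80.9155*n^2 - 46.3424*n + 9.4527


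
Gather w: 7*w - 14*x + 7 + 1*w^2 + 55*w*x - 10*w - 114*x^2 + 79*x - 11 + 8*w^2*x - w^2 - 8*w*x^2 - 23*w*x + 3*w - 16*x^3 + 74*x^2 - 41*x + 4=8*w^2*x + w*(-8*x^2 + 32*x) - 16*x^3 - 40*x^2 + 24*x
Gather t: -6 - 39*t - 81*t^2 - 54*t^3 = -54*t^3 - 81*t^2 - 39*t - 6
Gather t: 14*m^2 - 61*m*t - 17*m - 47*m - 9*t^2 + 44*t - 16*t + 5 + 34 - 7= 14*m^2 - 64*m - 9*t^2 + t*(28 - 61*m) + 32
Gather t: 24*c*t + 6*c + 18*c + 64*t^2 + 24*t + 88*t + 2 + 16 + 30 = 24*c + 64*t^2 + t*(24*c + 112) + 48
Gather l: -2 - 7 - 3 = -12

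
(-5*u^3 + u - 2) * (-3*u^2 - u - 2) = 15*u^5 + 5*u^4 + 7*u^3 + 5*u^2 + 4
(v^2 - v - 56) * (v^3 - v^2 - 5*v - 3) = v^5 - 2*v^4 - 60*v^3 + 58*v^2 + 283*v + 168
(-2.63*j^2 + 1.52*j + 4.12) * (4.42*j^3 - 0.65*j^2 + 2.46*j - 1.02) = -11.6246*j^5 + 8.4279*j^4 + 10.7526*j^3 + 3.7438*j^2 + 8.5848*j - 4.2024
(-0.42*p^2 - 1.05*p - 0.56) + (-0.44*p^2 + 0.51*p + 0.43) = -0.86*p^2 - 0.54*p - 0.13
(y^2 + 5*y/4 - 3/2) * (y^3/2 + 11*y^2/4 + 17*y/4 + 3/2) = y^5/2 + 27*y^4/8 + 111*y^3/16 + 43*y^2/16 - 9*y/2 - 9/4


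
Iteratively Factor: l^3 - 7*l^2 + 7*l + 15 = (l - 5)*(l^2 - 2*l - 3) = (l - 5)*(l - 3)*(l + 1)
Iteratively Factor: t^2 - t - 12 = (t - 4)*(t + 3)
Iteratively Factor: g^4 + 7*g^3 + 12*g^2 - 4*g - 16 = (g + 2)*(g^3 + 5*g^2 + 2*g - 8) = (g + 2)^2*(g^2 + 3*g - 4) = (g + 2)^2*(g + 4)*(g - 1)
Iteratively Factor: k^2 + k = (k)*(k + 1)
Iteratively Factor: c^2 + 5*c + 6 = (c + 3)*(c + 2)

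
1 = 1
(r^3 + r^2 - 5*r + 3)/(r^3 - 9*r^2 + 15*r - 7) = (r + 3)/(r - 7)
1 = 1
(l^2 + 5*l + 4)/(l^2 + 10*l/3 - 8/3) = 3*(l + 1)/(3*l - 2)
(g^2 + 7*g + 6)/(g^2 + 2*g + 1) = (g + 6)/(g + 1)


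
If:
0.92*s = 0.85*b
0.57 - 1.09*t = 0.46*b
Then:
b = 1.23913043478261 - 2.3695652173913*t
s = 1.14484877126654 - 2.18927221172023*t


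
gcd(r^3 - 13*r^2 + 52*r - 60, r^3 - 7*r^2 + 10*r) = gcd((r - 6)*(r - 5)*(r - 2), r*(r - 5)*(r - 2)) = r^2 - 7*r + 10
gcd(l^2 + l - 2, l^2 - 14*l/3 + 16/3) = 1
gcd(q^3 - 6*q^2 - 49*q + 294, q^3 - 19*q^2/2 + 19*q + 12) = q - 6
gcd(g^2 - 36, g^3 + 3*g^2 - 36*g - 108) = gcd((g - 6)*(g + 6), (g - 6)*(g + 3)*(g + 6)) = g^2 - 36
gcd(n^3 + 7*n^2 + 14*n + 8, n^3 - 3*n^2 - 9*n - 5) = n + 1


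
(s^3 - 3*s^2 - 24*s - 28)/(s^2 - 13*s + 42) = (s^2 + 4*s + 4)/(s - 6)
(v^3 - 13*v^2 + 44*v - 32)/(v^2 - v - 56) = (v^2 - 5*v + 4)/(v + 7)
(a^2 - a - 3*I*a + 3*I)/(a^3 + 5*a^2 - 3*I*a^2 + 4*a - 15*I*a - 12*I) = (a - 1)/(a^2 + 5*a + 4)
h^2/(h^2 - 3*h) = h/(h - 3)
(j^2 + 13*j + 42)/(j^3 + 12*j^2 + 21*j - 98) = (j + 6)/(j^2 + 5*j - 14)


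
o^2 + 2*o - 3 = (o - 1)*(o + 3)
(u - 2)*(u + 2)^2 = u^3 + 2*u^2 - 4*u - 8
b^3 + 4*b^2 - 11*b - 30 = (b - 3)*(b + 2)*(b + 5)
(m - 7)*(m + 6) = m^2 - m - 42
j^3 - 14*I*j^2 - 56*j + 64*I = (j - 8*I)*(j - 4*I)*(j - 2*I)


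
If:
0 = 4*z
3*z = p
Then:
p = 0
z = 0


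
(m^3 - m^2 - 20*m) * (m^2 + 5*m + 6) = m^5 + 4*m^4 - 19*m^3 - 106*m^2 - 120*m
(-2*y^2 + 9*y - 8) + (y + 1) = -2*y^2 + 10*y - 7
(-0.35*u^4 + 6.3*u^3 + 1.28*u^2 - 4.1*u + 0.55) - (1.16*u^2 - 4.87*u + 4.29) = -0.35*u^4 + 6.3*u^3 + 0.12*u^2 + 0.77*u - 3.74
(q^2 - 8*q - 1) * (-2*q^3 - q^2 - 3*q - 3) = -2*q^5 + 15*q^4 + 7*q^3 + 22*q^2 + 27*q + 3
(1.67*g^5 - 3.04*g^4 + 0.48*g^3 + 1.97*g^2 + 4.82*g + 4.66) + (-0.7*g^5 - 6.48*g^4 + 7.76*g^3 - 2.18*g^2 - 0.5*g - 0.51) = 0.97*g^5 - 9.52*g^4 + 8.24*g^3 - 0.21*g^2 + 4.32*g + 4.15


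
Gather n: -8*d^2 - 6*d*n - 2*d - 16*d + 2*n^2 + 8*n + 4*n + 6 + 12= -8*d^2 - 18*d + 2*n^2 + n*(12 - 6*d) + 18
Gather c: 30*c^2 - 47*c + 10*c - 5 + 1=30*c^2 - 37*c - 4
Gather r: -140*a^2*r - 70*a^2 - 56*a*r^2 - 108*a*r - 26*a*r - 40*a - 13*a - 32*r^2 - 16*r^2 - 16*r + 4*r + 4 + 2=-70*a^2 - 53*a + r^2*(-56*a - 48) + r*(-140*a^2 - 134*a - 12) + 6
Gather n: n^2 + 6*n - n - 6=n^2 + 5*n - 6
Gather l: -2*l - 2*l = -4*l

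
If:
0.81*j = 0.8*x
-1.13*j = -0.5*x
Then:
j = 0.00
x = 0.00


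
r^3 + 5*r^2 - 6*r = r*(r - 1)*(r + 6)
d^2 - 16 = (d - 4)*(d + 4)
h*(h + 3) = h^2 + 3*h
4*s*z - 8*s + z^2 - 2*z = (4*s + z)*(z - 2)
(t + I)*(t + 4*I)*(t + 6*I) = t^3 + 11*I*t^2 - 34*t - 24*I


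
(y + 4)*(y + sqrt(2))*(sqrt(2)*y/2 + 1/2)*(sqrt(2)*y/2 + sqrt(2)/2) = y^4/2 + 3*sqrt(2)*y^3/4 + 5*y^3/2 + 5*y^2/2 + 15*sqrt(2)*y^2/4 + 5*y/2 + 3*sqrt(2)*y + 2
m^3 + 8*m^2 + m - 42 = (m - 2)*(m + 3)*(m + 7)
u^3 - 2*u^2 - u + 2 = (u - 2)*(u - 1)*(u + 1)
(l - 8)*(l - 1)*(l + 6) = l^3 - 3*l^2 - 46*l + 48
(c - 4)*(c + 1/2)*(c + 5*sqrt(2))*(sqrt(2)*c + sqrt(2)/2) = sqrt(2)*c^4 - 3*sqrt(2)*c^3 + 10*c^3 - 30*c^2 - 15*sqrt(2)*c^2/4 - 75*c/2 - sqrt(2)*c - 10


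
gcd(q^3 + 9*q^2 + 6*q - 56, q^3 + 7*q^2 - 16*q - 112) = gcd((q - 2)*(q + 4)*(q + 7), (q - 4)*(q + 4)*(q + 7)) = q^2 + 11*q + 28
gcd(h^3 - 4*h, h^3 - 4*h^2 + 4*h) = h^2 - 2*h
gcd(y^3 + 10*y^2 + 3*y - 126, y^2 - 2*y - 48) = y + 6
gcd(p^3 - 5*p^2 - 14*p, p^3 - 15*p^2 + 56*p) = p^2 - 7*p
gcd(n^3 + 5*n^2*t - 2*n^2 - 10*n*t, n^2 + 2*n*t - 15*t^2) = n + 5*t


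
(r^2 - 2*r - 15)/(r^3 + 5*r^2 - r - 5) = (r^2 - 2*r - 15)/(r^3 + 5*r^2 - r - 5)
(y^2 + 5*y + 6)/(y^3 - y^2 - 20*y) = (y^2 + 5*y + 6)/(y*(y^2 - y - 20))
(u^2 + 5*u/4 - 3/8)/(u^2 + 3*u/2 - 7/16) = 2*(2*u + 3)/(4*u + 7)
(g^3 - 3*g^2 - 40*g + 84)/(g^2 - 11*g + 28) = (g^2 + 4*g - 12)/(g - 4)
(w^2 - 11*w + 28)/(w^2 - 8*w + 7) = (w - 4)/(w - 1)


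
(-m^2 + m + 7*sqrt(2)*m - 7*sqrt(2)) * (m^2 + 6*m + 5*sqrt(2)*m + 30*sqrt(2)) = -m^4 - 5*m^3 + 2*sqrt(2)*m^3 + 10*sqrt(2)*m^2 + 76*m^2 - 12*sqrt(2)*m + 350*m - 420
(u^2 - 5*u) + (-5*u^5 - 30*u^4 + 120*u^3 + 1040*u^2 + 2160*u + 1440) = -5*u^5 - 30*u^4 + 120*u^3 + 1041*u^2 + 2155*u + 1440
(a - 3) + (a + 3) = 2*a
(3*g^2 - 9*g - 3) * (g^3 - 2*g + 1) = 3*g^5 - 9*g^4 - 9*g^3 + 21*g^2 - 3*g - 3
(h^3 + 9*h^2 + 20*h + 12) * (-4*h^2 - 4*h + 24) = -4*h^5 - 40*h^4 - 92*h^3 + 88*h^2 + 432*h + 288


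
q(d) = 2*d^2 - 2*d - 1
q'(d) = 4*d - 2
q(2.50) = 6.50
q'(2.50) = 8.00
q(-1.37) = 5.49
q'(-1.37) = -7.48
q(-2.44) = 15.79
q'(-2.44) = -11.76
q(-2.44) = 15.79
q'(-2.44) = -11.76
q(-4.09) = 40.64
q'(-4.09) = -18.36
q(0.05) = -1.10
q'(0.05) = -1.80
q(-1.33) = 5.20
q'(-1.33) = -7.32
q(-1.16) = 4.01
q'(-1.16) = -6.64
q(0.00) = -1.00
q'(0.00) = -2.00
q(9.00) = 143.00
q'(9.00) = 34.00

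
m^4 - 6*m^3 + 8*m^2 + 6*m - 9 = (m - 3)^2*(m - 1)*(m + 1)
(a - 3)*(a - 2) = a^2 - 5*a + 6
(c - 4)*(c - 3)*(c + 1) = c^3 - 6*c^2 + 5*c + 12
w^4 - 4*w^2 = w^2*(w - 2)*(w + 2)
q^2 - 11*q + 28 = (q - 7)*(q - 4)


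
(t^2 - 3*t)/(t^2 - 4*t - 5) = t*(3 - t)/(-t^2 + 4*t + 5)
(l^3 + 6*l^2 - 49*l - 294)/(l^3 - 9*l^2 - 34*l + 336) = (l + 7)/(l - 8)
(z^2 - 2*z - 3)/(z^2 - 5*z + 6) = (z + 1)/(z - 2)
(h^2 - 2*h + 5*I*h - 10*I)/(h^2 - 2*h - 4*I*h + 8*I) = (h + 5*I)/(h - 4*I)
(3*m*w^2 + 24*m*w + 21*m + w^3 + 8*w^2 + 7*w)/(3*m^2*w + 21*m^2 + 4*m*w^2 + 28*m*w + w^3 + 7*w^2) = (w + 1)/(m + w)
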